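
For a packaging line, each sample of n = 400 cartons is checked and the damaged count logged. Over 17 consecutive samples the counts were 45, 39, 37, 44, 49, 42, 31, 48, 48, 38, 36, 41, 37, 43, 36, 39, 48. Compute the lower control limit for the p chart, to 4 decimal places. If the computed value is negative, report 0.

0.0575

p̄ = Σdᵢ / (k·n) = 701 / (17 × 400) = 0.10309
LCL = p̄ − 3·√(p̄(1−p̄)/n) = 0.10309 − 3 × 0.01520 = 0.05748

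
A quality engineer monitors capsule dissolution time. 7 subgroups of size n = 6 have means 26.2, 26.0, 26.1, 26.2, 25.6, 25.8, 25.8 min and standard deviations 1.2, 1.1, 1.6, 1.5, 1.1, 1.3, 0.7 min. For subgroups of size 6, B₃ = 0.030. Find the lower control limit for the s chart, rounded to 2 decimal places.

s̄ = (1.2 + 1.1 + 1.6 + 1.5 + 1.1 + 1.3 + 0.7) / 7 = 1.2143
LCL_s = B₃·s̄ = 0.030 × 1.2143 = 0.0364

0.04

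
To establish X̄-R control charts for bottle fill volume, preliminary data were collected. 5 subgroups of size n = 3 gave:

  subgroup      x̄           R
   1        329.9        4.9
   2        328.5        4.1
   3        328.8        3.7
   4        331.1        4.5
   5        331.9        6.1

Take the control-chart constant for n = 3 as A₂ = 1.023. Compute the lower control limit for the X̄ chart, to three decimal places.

X̄̄ = (329.9 + 328.5 + 328.8 + 331.1 + 331.9) / 5 = 1650.2000 / 5 = 330.0400
R̄ = (4.9 + 4.1 + 3.7 + 4.5 + 6.1) / 5 = 23.3000 / 5 = 4.6600
LCL = X̄̄ − A₂·R̄ = 330.0400 − 1.023 × 4.6600 = 325.2728

325.273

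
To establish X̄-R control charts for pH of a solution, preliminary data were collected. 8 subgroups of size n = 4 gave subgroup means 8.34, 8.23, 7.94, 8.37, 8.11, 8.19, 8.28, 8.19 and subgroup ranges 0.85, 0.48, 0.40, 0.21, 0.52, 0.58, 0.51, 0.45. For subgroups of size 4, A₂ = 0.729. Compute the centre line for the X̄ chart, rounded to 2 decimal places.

8.21

X̄̄ = (8.34 + 8.23 + 7.94 + 8.37 + 8.11 + 8.19 + 8.28 + 8.19) / 8 = 65.6500 / 8 = 8.2062
CL = X̄̄ = 8.2062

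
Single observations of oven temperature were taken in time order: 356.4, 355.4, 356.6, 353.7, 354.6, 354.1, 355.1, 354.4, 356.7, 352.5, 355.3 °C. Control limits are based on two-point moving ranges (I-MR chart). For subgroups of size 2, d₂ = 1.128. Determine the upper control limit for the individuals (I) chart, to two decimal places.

X̄ = (356.4 + 355.4 + 356.6 + 353.7 + 354.6 + 354.1 + 355.1 + 354.4 + 356.7 + 352.5 + 355.3) / 11 = 354.9818
Moving ranges: 1.0, 1.2, 2.9, 0.9, 0.5, 1.0, 0.7, 2.3, 4.2, 2.8; M̄R̄ = 17.5000 / 10 = 1.7500
UCL = X̄ + 3·M̄R̄/d₂ = 354.9818 + 3 × 1.7500 / 1.128 = 359.6361

359.64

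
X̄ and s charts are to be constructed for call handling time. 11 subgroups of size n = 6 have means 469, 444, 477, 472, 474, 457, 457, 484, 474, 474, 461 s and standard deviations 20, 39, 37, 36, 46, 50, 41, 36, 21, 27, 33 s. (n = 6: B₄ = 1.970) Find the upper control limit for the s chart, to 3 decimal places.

s̄ = (20 + 39 + 37 + 36 + 46 + 50 + 41 + 36 + 21 + 27 + 33) / 11 = 35.0909
UCL_s = B₄·s̄ = 1.970 × 35.0909 = 69.1291

69.129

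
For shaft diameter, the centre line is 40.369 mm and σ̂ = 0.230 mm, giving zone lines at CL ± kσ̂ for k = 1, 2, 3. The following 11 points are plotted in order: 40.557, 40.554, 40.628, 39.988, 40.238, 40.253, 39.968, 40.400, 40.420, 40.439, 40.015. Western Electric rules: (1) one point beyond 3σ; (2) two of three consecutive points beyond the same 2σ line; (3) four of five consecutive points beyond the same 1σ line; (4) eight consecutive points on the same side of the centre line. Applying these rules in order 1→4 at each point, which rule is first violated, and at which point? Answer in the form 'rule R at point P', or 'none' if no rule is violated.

Zone of each point (C = within 1σ̂, B = 1σ̂–2σ̂, A = 2σ̂–3σ̂, * = beyond 3σ̂; sign = side of CL): 1:+C, 2:+C, 3:+B, 4:-B, 5:-C, 6:-C, 7:-B, 8:+C, 9:+C, 10:+C, 11:-B
No rule fires across all 11 points.

none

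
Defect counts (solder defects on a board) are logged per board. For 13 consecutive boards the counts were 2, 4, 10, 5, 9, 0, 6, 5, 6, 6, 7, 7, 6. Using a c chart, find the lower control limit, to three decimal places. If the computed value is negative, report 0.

c̄ = (2 + 4 + 10 + 5 + 9 + 0 + 6 + 5 + 6 + 6 + 7 + 7 + 6) / 13 = 73 / 13 = 5.6154
LCL = c̄ − 3√c̄ = 5.6154 − 3 × 2.3697 = -1.4937 → 0 (cannot be negative)

0.000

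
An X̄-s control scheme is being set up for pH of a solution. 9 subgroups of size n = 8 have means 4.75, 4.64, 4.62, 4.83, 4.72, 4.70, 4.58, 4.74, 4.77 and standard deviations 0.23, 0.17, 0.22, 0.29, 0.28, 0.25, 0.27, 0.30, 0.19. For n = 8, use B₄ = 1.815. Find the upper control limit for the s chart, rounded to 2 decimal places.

0.44

s̄ = (0.23 + 0.17 + 0.22 + 0.29 + 0.28 + 0.25 + 0.27 + 0.30 + 0.19) / 9 = 0.2444
UCL_s = B₄·s̄ = 1.815 × 0.2444 = 0.4437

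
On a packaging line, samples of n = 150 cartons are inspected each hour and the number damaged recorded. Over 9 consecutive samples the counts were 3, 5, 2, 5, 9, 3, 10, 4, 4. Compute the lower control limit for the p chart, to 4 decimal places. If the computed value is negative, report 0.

p̄ = Σdᵢ / (k·n) = 45 / (9 × 150) = 0.03333
LCL = p̄ − 3·√(p̄(1−p̄)/n) = 0.03333 − 3 × 0.01466 = -0.01064 → 0 (negative, so LCL = 0)

0.0000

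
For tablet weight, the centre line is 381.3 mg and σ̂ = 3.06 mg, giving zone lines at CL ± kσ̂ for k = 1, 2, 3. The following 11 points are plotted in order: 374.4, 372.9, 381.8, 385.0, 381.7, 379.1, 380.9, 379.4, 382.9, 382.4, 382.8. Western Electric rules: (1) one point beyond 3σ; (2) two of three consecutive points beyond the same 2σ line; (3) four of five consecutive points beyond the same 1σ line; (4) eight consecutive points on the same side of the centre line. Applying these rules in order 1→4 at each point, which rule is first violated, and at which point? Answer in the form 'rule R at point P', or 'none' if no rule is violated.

rule 2 at point 2

Zone of each point (C = within 1σ̂, B = 1σ̂–2σ̂, A = 2σ̂–3σ̂, * = beyond 3σ̂; sign = side of CL): 1:-A, 2:-A, 3:+C, 4:+B, 5:+C, 6:-C, 7:-C, 8:-C, 9:+C, 10:+C, 11:+C
Rule 2 (two of three consecutive points beyond the same 2σ limit) is satisfied at point 2.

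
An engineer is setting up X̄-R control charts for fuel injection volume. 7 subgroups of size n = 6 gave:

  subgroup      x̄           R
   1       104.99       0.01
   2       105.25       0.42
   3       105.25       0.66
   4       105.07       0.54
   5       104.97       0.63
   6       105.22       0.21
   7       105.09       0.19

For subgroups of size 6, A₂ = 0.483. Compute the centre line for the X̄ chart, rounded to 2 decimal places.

X̄̄ = (104.99 + 105.25 + 105.25 + 105.07 + 104.97 + 105.22 + 105.09) / 7 = 735.8400 / 7 = 105.1200
CL = X̄̄ = 105.1200

105.12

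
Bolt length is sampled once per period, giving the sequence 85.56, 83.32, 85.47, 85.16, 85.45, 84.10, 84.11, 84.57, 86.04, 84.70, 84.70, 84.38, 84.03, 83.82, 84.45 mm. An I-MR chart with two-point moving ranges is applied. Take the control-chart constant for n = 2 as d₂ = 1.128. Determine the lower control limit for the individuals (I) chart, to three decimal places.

82.543

X̄ = (85.56 + 83.32 + 85.47 + 85.16 + 85.45 + 84.10 + 84.11 + 84.57 + 86.04 + 84.70 + 84.70 + 84.38 + 84.03 + 83.82 + 84.45) / 15 = 84.6573
Moving ranges: 2.24, 2.15, 0.31, 0.29, 1.35, 0.01, 0.46, 1.47, 1.34, 0.00, 0.32, 0.35, 0.21, 0.63; M̄R̄ = 11.1300 / 14 = 0.7950
LCL = X̄ − 3·M̄R̄/d₂ = 84.6573 − 3 × 0.7950 / 1.128 = 82.5430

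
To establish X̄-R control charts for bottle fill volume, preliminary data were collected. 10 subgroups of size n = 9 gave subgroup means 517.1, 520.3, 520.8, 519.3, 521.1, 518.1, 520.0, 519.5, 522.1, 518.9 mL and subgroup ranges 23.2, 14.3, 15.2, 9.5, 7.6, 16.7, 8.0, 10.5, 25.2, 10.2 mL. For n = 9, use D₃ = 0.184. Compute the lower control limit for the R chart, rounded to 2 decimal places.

2.58

R̄ = (23.2 + 14.3 + 15.2 + 9.5 + 7.6 + 16.7 + 8.0 + 10.5 + 25.2 + 10.2) / 10 = 140.4000 / 10 = 14.0400
LCL_R = D₃·R̄ = 0.184 × 14.0400 = 2.5834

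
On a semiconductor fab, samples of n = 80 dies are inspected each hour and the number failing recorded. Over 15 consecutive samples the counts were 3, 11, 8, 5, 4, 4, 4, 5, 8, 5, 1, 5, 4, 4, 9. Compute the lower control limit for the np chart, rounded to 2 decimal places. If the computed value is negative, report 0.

p̄ = Σdᵢ / (k·n) = 80 / (15 × 80) = 0.06667
LCL = np̄ − 3·√(np̄(1−p̄)) = 5.3333 − 3 × 2.2311 = -1.3599 → 0 (negative, so LCL = 0)

0.00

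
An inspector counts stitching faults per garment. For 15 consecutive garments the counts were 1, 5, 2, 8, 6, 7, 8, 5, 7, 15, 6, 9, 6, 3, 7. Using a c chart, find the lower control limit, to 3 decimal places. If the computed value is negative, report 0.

c̄ = (1 + 5 + 2 + 8 + 6 + 7 + 8 + 5 + 7 + 15 + 6 + 9 + 6 + 3 + 7) / 15 = 95 / 15 = 6.3333
LCL = c̄ − 3√c̄ = 6.3333 − 3 × 2.5166 = -1.2165 → 0 (cannot be negative)

0.000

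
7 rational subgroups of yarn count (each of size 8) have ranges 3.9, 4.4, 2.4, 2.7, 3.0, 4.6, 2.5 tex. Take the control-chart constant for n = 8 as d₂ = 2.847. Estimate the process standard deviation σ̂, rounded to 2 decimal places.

R̄ = (3.9 + 4.4 + 2.4 + 2.7 + 3.0 + 4.6 + 2.5) / 7 = 3.3571
σ̂ = R̄ / d₂ = 3.3571 / 2.847 = 1.1792

1.18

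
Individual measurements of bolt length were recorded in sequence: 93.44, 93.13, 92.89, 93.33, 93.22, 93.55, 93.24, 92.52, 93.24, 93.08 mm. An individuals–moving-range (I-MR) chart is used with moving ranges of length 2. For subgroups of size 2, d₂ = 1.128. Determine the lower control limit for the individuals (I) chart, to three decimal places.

92.177

X̄ = (93.44 + 93.13 + 92.89 + 93.33 + 93.22 + 93.55 + 93.24 + 92.52 + 93.24 + 93.08) / 10 = 93.1640
Moving ranges: 0.31, 0.24, 0.44, 0.11, 0.33, 0.31, 0.72, 0.72, 0.16; M̄R̄ = 3.3400 / 9 = 0.3711
LCL = X̄ − 3·M̄R̄/d₂ = 93.1640 − 3 × 0.3711 / 1.128 = 92.1770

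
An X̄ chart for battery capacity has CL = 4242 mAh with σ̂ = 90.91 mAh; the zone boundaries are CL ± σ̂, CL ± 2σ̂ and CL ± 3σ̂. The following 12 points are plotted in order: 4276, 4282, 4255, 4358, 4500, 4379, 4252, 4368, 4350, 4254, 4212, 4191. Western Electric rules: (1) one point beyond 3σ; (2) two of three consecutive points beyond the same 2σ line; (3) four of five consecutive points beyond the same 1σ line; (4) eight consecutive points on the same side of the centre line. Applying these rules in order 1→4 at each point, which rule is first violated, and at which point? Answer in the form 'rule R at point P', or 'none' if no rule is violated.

Zone of each point (C = within 1σ̂, B = 1σ̂–2σ̂, A = 2σ̂–3σ̂, * = beyond 3σ̂; sign = side of CL): 1:+C, 2:+C, 3:+C, 4:+B, 5:+A, 6:+B, 7:+C, 8:+B, 9:+B, 10:+C, 11:-C, 12:-C
Rule 3 (four of five consecutive points beyond the same 1σ limit) is satisfied at point 8.

rule 3 at point 8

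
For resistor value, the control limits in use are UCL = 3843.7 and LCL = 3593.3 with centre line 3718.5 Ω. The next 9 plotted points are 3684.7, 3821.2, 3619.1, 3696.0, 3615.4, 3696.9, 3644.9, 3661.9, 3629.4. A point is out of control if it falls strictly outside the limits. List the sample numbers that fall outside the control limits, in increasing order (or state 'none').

none

All 9 points lie within [3593.3, 3843.7].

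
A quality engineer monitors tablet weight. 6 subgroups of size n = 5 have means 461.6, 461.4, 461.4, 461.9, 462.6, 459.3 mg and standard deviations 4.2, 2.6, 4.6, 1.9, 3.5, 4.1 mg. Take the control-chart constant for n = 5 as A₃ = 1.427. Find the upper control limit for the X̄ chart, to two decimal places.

466.34

X̄̄ = (461.6 + 461.4 + 461.4 + 461.9 + 462.6 + 459.3) / 6 = 461.3667
s̄ = (4.2 + 2.6 + 4.6 + 1.9 + 3.5 + 4.1) / 6 = 3.4833
UCL = X̄̄ + A₃·s̄ = 461.3667 + 1.427 × 3.4833 = 466.3374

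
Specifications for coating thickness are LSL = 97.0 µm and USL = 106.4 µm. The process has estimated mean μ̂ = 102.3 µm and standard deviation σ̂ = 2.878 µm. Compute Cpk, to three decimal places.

0.475

Cpu = (USL − μ̂) / (3σ̂) = (106.4 − 102.3) / (3 × 2.878) = 0.4749; Cpl = (μ̂ − LSL) / (3σ̂) = (102.3 − 97.0) / (3 × 2.878) = 0.6139; Cpk = min(Cpu, Cpl) = 0.4749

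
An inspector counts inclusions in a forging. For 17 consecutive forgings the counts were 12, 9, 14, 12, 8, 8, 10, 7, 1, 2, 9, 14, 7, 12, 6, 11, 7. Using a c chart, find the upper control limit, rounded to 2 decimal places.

c̄ = (12 + 9 + 14 + 12 + 8 + 8 + 10 + 7 + 1 + 2 + 9 + 14 + 7 + 12 + 6 + 11 + 7) / 17 = 149 / 17 = 8.7647
UCL = c̄ + 3√c̄ = 8.7647 + 3 × √8.7647 = 8.7647 + 3 × 2.9605 = 17.6463

17.65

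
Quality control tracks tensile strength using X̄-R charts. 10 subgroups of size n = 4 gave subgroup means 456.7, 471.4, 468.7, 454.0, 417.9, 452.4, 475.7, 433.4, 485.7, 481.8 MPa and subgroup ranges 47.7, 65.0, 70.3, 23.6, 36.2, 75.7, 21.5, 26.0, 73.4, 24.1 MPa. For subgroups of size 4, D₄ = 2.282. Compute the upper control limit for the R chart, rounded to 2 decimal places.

105.77

R̄ = (47.7 + 65.0 + 70.3 + 23.6 + 36.2 + 75.7 + 21.5 + 26.0 + 73.4 + 24.1) / 10 = 463.5000 / 10 = 46.3500
UCL_R = D₄·R̄ = 2.282 × 46.3500 = 105.7707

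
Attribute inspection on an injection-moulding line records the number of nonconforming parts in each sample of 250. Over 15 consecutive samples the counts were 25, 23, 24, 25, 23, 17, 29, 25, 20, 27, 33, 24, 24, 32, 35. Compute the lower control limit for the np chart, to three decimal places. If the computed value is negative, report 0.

11.319

p̄ = Σdᵢ / (k·n) = 386 / (15 × 250) = 0.10293
LCL = np̄ − 3·√(np̄(1−p̄)) = 25.7333 − 3 × 4.8046 = 11.3194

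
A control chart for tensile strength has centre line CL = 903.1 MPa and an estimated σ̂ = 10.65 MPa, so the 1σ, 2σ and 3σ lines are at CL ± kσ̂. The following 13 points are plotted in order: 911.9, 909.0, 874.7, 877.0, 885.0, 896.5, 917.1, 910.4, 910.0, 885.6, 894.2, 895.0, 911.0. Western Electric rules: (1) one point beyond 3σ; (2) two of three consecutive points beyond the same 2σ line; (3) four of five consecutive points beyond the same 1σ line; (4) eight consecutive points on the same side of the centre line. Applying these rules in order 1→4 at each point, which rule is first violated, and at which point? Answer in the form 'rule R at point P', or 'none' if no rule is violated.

Zone of each point (C = within 1σ̂, B = 1σ̂–2σ̂, A = 2σ̂–3σ̂, * = beyond 3σ̂; sign = side of CL): 1:+C, 2:+C, 3:-A, 4:-A, 5:-B, 6:-C, 7:+B, 8:+C, 9:+C, 10:-B, 11:-C, 12:-C, 13:+C
Rule 2 (two of three consecutive points beyond the same 2σ limit) is satisfied at point 4.

rule 2 at point 4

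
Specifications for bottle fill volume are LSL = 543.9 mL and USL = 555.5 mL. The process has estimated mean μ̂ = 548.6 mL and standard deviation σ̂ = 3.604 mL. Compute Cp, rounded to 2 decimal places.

0.54

Cp = (USL − LSL) / (6σ̂) = (555.5 − 543.9) / (6 × 3.604) = 11.6000 / 21.6240 = 0.5364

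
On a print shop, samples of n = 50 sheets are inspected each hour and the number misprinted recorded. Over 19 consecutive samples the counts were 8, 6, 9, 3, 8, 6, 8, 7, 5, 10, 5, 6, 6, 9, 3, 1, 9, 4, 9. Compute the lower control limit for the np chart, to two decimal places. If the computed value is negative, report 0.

p̄ = Σdᵢ / (k·n) = 122 / (19 × 50) = 0.12842
LCL = np̄ − 3·√(np̄(1−p̄)) = 6.4211 − 3 × 2.3657 = -0.6760 → 0 (negative, so LCL = 0)

0.00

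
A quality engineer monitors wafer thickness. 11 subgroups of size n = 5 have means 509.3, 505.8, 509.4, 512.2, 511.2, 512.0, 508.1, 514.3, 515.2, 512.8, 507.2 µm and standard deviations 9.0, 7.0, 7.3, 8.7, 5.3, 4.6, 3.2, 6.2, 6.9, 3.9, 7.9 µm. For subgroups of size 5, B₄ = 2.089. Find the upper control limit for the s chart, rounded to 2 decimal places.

s̄ = (9.0 + 7.0 + 7.3 + 8.7 + 5.3 + 4.6 + 3.2 + 6.2 + 6.9 + 3.9 + 7.9) / 11 = 6.3636
UCL_s = B₄·s̄ = 2.089 × 6.3636 = 13.2936

13.29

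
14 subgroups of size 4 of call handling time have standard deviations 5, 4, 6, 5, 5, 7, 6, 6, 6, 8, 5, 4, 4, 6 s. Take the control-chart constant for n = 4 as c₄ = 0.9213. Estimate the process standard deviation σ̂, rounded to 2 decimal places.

5.97

s̄ = (5 + 4 + 6 + 5 + 5 + 7 + 6 + 6 + 6 + 8 + 5 + 4 + 4 + 6) / 14 = 5.5000
σ̂ = s̄ / c₄ = 5.5000 / 0.9213 = 5.9698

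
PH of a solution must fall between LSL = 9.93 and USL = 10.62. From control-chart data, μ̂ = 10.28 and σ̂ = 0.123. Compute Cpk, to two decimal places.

0.92

Cpu = (USL − μ̂) / (3σ̂) = (10.62 − 10.28) / (3 × 0.123) = 0.9214; Cpl = (μ̂ − LSL) / (3σ̂) = (10.28 − 9.93) / (3 × 0.123) = 0.9485; Cpk = min(Cpu, Cpl) = 0.9214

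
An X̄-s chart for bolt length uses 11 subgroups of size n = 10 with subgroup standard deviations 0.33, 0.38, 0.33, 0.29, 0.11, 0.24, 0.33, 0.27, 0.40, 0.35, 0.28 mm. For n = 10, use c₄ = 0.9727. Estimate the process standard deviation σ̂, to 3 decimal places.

0.309

s̄ = (0.33 + 0.38 + 0.33 + 0.29 + 0.11 + 0.24 + 0.33 + 0.27 + 0.40 + 0.35 + 0.28) / 11 = 0.3009
σ̂ = s̄ / c₄ = 0.3009 / 0.9727 = 0.3094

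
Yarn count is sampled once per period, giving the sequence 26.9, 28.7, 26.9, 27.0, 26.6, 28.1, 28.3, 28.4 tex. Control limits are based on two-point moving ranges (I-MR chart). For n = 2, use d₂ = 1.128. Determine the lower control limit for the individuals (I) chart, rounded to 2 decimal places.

X̄ = (26.9 + 28.7 + 26.9 + 27.0 + 26.6 + 28.1 + 28.3 + 28.4) / 8 = 27.6125
Moving ranges: 1.8, 1.8, 0.1, 0.4, 1.5, 0.2, 0.1; M̄R̄ = 5.9000 / 7 = 0.8429
LCL = X̄ − 3·M̄R̄/d₂ = 27.6125 − 3 × 0.8429 / 1.128 = 25.3709

25.37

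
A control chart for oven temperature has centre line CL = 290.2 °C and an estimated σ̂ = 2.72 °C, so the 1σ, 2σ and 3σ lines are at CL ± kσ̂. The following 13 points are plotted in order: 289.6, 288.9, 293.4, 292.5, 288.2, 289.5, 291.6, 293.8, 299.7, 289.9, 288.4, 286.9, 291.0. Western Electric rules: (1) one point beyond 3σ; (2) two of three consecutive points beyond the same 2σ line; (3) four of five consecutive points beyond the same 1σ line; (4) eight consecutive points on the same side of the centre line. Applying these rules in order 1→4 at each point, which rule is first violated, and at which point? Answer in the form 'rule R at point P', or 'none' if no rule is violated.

rule 1 at point 9

Zone of each point (C = within 1σ̂, B = 1σ̂–2σ̂, A = 2σ̂–3σ̂, * = beyond 3σ̂; sign = side of CL): 1:-C, 2:-C, 3:+B, 4:+C, 5:-C, 6:-C, 7:+C, 8:+B, 9:+*, 10:-C, 11:-C, 12:-B, 13:+C
Rule 1 (one point beyond the 3σ limits) is satisfied at point 9.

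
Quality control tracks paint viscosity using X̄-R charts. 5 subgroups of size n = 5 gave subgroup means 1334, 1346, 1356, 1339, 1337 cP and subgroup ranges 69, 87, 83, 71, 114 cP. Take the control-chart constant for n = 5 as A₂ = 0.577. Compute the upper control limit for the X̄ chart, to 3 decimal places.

X̄̄ = (1334 + 1346 + 1356 + 1339 + 1337) / 5 = 6712.0000 / 5 = 1342.4000
R̄ = (69 + 87 + 83 + 71 + 114) / 5 = 424.0000 / 5 = 84.8000
UCL = X̄̄ + A₂·R̄ = 1342.4000 + 0.577 × 84.8000 = 1391.3296

1391.330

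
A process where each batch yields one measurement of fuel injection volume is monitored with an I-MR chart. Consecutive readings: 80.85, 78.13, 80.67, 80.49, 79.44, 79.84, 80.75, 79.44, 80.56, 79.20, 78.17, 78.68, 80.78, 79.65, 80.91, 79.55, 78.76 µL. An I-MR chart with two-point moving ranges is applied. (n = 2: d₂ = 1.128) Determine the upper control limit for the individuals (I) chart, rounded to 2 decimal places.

83.04

X̄ = (80.85 + 78.13 + 80.67 + 80.49 + 79.44 + 79.84 + 80.75 + 79.44 + 80.56 + 79.20 + 78.17 + 78.68 + 80.78 + 79.65 + 80.91 + 79.55 + 78.76) / 17 = 79.7571
Moving ranges: 2.72, 2.54, 0.18, 1.05, 0.40, 0.91, 1.31, 1.12, 1.36, 1.03, 0.51, 2.10, 1.13, 1.26, 1.36, 0.79; M̄R̄ = 19.7700 / 16 = 1.2356
UCL = X̄ + 3·M̄R̄/d₂ = 79.7571 + 3 × 1.2356 / 1.128 = 83.0433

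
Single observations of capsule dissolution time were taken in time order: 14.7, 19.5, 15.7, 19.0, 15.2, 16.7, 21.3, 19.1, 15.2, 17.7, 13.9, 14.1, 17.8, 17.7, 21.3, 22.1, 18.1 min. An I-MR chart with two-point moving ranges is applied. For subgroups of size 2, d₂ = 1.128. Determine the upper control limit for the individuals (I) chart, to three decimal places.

X̄ = (14.7 + 19.5 + 15.7 + 19.0 + 15.2 + 16.7 + 21.3 + 19.1 + 15.2 + 17.7 + 13.9 + 14.1 + 17.8 + 17.7 + 21.3 + 22.1 + 18.1) / 17 = 17.5941
Moving ranges: 4.8, 3.8, 3.3, 3.8, 1.5, 4.6, 2.2, 3.9, 2.5, 3.8, 0.2, 3.7, 0.1, 3.6, 0.8, 4.0; M̄R̄ = 46.6000 / 16 = 2.9125
UCL = X̄ + 3·M̄R̄/d₂ = 17.5941 + 3 × 2.9125 / 1.128 = 25.3401

25.340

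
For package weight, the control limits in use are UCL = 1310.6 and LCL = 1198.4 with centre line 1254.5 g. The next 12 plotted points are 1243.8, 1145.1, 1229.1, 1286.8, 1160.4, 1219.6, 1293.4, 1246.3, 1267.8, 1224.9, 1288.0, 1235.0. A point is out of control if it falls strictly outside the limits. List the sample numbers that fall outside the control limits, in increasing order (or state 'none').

2, 5

Compare each point to [1198.4, 1310.6]: sample 2 = 1145.1 < LCL; sample 5 = 1160.4 < LCL.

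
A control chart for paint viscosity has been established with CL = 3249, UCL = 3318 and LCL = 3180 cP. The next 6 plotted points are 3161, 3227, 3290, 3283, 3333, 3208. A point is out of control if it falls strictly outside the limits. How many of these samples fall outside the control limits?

Compare each point to [3180, 3318]: sample 1 = 3161 < LCL; sample 5 = 3333 > UCL.

2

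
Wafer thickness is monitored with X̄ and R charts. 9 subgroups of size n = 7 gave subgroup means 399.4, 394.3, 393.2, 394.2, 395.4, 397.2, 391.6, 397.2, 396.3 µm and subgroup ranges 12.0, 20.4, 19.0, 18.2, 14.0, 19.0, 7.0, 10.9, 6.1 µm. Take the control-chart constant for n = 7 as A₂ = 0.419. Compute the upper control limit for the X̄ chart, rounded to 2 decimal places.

X̄̄ = (399.4 + 394.3 + 393.2 + 394.2 + 395.4 + 397.2 + 391.6 + 397.2 + 396.3) / 9 = 3558.8000 / 9 = 395.4222
R̄ = (12.0 + 20.4 + 19.0 + 18.2 + 14.0 + 19.0 + 7.0 + 10.9 + 6.1) / 9 = 126.6000 / 9 = 14.0667
UCL = X̄̄ + A₂·R̄ = 395.4222 + 0.419 × 14.0667 = 401.3162

401.32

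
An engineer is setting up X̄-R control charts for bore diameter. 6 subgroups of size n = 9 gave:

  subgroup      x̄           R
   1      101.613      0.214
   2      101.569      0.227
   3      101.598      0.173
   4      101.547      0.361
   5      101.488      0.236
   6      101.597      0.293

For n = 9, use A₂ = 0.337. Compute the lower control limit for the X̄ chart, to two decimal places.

101.48

X̄̄ = (101.613 + 101.569 + 101.598 + 101.547 + 101.488 + 101.597) / 6 = 609.4120 / 6 = 101.5687
R̄ = (0.214 + 0.227 + 0.173 + 0.361 + 0.236 + 0.293) / 6 = 1.5040 / 6 = 0.2507
LCL = X̄̄ − A₂·R̄ = 101.5687 − 0.337 × 0.2507 = 101.4842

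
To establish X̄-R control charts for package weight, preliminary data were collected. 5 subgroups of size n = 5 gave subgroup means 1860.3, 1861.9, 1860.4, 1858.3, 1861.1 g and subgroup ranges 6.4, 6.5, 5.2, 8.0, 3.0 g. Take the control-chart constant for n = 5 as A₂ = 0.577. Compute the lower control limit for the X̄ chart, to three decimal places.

1857.042

X̄̄ = (1860.3 + 1861.9 + 1860.4 + 1858.3 + 1861.1) / 5 = 9302.0000 / 5 = 1860.4000
R̄ = (6.4 + 6.5 + 5.2 + 8.0 + 3.0) / 5 = 29.1000 / 5 = 5.8200
LCL = X̄̄ − A₂·R̄ = 1860.4000 − 0.577 × 5.8200 = 1857.0419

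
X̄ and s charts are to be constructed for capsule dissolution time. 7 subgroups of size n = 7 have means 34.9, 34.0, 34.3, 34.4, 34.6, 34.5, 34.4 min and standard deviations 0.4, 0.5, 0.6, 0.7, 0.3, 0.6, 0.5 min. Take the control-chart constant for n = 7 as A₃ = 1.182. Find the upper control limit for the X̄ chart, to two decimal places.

35.05

X̄̄ = (34.9 + 34.0 + 34.3 + 34.4 + 34.6 + 34.5 + 34.4) / 7 = 34.4429
s̄ = (0.4 + 0.5 + 0.6 + 0.7 + 0.3 + 0.6 + 0.5) / 7 = 0.5143
UCL = X̄̄ + A₃·s̄ = 34.4429 + 1.182 × 0.5143 = 35.0507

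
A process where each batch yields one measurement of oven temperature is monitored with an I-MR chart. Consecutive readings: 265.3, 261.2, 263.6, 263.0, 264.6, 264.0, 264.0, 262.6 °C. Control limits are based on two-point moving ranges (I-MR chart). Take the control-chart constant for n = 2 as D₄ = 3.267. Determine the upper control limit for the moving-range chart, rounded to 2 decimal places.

4.99

Moving ranges: 4.1, 2.4, 0.6, 1.6, 0.6, 0.0, 1.4; M̄R̄ = 10.7000 / 7 = 1.5286
UCL_MR = D₄·M̄R̄ = 3.267 × 1.5286 = 4.9938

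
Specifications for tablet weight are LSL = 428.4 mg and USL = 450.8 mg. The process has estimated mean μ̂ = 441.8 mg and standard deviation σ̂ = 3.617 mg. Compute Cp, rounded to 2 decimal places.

1.03

Cp = (USL − LSL) / (6σ̂) = (450.8 − 428.4) / (6 × 3.617) = 22.4000 / 21.7020 = 1.0322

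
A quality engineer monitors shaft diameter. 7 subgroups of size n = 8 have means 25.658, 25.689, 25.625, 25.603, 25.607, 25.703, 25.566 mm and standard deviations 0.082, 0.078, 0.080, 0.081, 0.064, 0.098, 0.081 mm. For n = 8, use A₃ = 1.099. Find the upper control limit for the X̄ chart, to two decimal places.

25.72

X̄̄ = (25.658 + 25.689 + 25.625 + 25.603 + 25.607 + 25.703 + 25.566) / 7 = 25.6359
s̄ = (0.082 + 0.078 + 0.080 + 0.081 + 0.064 + 0.098 + 0.081) / 7 = 0.0806
UCL = X̄̄ + A₃·s̄ = 25.6359 + 1.099 × 0.0806 = 25.7244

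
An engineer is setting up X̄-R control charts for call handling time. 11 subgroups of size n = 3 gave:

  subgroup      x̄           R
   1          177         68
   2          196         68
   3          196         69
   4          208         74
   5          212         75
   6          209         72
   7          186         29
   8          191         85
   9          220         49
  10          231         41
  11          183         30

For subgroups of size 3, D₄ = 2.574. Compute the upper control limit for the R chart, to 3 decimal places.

154.440

R̄ = (68 + 68 + 69 + 74 + 75 + 72 + 29 + 85 + 49 + 41 + 30) / 11 = 660.0000 / 11 = 60.0000
UCL_R = D₄·R̄ = 2.574 × 60.0000 = 154.4400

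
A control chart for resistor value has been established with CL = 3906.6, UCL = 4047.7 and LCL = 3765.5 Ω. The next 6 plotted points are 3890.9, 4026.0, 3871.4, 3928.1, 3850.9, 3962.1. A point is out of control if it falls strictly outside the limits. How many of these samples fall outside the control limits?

0

All 6 points lie within [3765.5, 4047.7].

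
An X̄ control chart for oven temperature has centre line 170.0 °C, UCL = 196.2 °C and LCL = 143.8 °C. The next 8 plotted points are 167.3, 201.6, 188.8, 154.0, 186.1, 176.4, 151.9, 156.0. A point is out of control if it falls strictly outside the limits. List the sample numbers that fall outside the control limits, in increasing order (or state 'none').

Compare each point to [143.8, 196.2]: sample 2 = 201.6 > UCL.

2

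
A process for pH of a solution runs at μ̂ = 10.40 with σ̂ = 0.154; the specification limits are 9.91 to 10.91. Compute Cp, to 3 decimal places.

1.082

Cp = (USL − LSL) / (6σ̂) = (10.91 − 9.91) / (6 × 0.154) = 1.0000 / 0.9240 = 1.0823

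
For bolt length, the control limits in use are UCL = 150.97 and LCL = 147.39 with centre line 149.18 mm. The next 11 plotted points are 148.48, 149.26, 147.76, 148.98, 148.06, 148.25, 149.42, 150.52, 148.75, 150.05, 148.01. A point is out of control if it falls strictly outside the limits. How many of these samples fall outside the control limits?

All 11 points lie within [147.39, 150.97].

0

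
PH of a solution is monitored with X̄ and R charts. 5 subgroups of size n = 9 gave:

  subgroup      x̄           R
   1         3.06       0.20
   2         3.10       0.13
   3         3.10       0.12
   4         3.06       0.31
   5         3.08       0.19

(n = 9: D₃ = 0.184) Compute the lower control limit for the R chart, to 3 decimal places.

R̄ = (0.20 + 0.13 + 0.12 + 0.31 + 0.19) / 5 = 0.9500 / 5 = 0.1900
LCL_R = D₃·R̄ = 0.184 × 0.1900 = 0.0350

0.035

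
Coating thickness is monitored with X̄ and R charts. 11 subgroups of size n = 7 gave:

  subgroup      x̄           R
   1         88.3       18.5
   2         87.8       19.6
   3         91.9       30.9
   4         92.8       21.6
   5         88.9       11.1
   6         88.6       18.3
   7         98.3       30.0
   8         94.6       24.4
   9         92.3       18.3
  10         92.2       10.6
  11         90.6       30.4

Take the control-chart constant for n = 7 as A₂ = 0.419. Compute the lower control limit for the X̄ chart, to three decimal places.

X̄̄ = (88.3 + 87.8 + 91.9 + 92.8 + 88.9 + 88.6 + 98.3 + 94.6 + 92.3 + 92.2 + 90.6) / 11 = 1006.3000 / 11 = 91.4818
R̄ = (18.5 + 19.6 + 30.9 + 21.6 + 11.1 + 18.3 + 30.0 + 24.4 + 18.3 + 10.6 + 30.4) / 11 = 233.7000 / 11 = 21.2455
LCL = X̄̄ − A₂·R̄ = 91.4818 − 0.419 × 21.2455 = 82.5800

82.580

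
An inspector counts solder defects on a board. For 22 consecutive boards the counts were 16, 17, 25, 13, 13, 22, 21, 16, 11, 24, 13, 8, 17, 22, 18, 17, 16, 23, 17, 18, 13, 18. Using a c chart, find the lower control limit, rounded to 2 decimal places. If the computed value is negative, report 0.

4.75

c̄ = (16 + 17 + 25 + 13 + 13 + 22 + 21 + 16 + 11 + 24 + 13 + 8 + 17 + 22 + 18 + 17 + 16 + 23 + 17 + 18 + 13 + 18) / 22 = 378 / 22 = 17.1818
LCL = c̄ − 3√c̄ = 17.1818 − 3 × 4.1451 = 4.7465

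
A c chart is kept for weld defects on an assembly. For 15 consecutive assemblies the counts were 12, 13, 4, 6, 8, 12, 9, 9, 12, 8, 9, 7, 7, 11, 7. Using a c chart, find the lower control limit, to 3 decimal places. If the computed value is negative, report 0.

c̄ = (12 + 13 + 4 + 6 + 8 + 12 + 9 + 9 + 12 + 8 + 9 + 7 + 7 + 11 + 7) / 15 = 134 / 15 = 8.9333
LCL = c̄ − 3√c̄ = 8.9333 − 3 × 2.9889 = -0.0333 → 0 (cannot be negative)

0.000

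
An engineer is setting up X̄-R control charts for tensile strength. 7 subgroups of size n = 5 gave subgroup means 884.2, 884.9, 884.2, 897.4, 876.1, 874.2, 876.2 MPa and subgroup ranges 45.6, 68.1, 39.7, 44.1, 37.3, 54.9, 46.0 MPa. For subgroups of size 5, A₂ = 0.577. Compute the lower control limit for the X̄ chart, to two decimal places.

854.79

X̄̄ = (884.2 + 884.9 + 884.2 + 897.4 + 876.1 + 874.2 + 876.2) / 7 = 6177.2000 / 7 = 882.4571
R̄ = (45.6 + 68.1 + 39.7 + 44.1 + 37.3 + 54.9 + 46.0) / 7 = 335.7000 / 7 = 47.9571
LCL = X̄̄ − A₂·R̄ = 882.4571 − 0.577 × 47.9571 = 854.7859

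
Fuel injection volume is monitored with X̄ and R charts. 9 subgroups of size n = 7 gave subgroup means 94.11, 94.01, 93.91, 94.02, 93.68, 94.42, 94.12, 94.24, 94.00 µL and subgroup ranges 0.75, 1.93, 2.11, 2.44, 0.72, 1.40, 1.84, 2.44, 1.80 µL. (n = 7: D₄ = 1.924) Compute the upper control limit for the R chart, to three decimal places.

3.299

R̄ = (0.75 + 1.93 + 2.11 + 2.44 + 0.72 + 1.40 + 1.84 + 2.44 + 1.80) / 9 = 15.4300 / 9 = 1.7144
UCL_R = D₄·R̄ = 1.924 × 1.7144 = 3.2986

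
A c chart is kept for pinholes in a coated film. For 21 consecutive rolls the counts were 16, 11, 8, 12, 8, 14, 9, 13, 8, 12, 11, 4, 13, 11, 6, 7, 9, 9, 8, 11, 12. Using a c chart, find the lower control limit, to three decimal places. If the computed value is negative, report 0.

c̄ = (16 + 11 + 8 + 12 + 8 + 14 + 9 + 13 + 8 + 12 + 11 + 4 + 13 + 11 + 6 + 7 + 9 + 9 + 8 + 11 + 12) / 21 = 212 / 21 = 10.0952
LCL = c̄ − 3√c̄ = 10.0952 − 3 × 3.1773 = 0.5633

0.563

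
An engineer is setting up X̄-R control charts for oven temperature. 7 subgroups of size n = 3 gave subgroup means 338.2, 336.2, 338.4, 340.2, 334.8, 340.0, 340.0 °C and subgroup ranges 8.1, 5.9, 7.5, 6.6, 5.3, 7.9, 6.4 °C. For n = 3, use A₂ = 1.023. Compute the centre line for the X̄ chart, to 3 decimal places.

X̄̄ = (338.2 + 336.2 + 338.4 + 340.2 + 334.8 + 340.0 + 340.0) / 7 = 2367.8000 / 7 = 338.2571
CL = X̄̄ = 338.2571

338.257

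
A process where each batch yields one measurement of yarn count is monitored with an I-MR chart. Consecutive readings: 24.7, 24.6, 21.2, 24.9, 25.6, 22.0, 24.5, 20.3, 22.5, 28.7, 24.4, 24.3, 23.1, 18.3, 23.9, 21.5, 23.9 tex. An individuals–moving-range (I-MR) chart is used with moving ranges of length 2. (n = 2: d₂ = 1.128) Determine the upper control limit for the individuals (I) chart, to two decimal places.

X̄ = (24.7 + 24.6 + 21.2 + 24.9 + 25.6 + 22.0 + 24.5 + 20.3 + 22.5 + 28.7 + 24.4 + 24.3 + 23.1 + 18.3 + 23.9 + 21.5 + 23.9) / 17 = 23.4353
Moving ranges: 0.1, 3.4, 3.7, 0.7, 3.6, 2.5, 4.2, 2.2, 6.2, 4.3, 0.1, 1.2, 4.8, 5.6, 2.4, 2.4; M̄R̄ = 47.4000 / 16 = 2.9625
UCL = X̄ + 3·M̄R̄/d₂ = 23.4353 + 3 × 2.9625 / 1.128 = 31.3143

31.31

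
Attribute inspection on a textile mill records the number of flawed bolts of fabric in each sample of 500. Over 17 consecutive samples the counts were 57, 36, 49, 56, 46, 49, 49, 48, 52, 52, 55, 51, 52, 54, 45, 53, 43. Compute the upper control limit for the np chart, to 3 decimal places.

69.917

p̄ = Σdᵢ / (k·n) = 847 / (17 × 500) = 0.09965
UCL = np̄ + 3·√(np̄(1−p̄)) = 49.8235 + 3 × √(49.8235×0.90035) = 49.8235 + 3 × 6.6977 = 69.9165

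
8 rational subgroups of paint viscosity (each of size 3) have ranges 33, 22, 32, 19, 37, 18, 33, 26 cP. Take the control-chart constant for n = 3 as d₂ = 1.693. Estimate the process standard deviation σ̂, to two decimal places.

16.24

R̄ = (33 + 22 + 32 + 19 + 37 + 18 + 33 + 26) / 8 = 27.5000
σ̂ = R̄ / d₂ = 27.5000 / 1.693 = 16.2434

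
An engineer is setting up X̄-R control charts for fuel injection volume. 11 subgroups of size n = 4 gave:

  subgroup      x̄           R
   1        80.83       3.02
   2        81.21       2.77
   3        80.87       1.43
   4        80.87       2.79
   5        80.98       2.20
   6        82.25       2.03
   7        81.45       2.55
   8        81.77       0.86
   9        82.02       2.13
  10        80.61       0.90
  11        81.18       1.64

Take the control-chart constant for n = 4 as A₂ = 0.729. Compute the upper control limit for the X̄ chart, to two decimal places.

82.76

X̄̄ = (80.83 + 81.21 + 80.87 + 80.87 + 80.98 + 82.25 + 81.45 + 81.77 + 82.02 + 80.61 + 81.18) / 11 = 894.0400 / 11 = 81.2764
R̄ = (3.02 + 2.77 + 1.43 + 2.79 + 2.20 + 2.03 + 2.55 + 0.86 + 2.13 + 0.90 + 1.64) / 11 = 22.3200 / 11 = 2.0291
UCL = X̄̄ + A₂·R̄ = 81.2764 + 0.729 × 2.0291 = 82.7556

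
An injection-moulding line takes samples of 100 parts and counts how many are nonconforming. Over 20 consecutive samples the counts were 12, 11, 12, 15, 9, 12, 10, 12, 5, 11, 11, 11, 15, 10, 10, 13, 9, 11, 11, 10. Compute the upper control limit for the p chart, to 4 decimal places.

0.2039

p̄ = Σdᵢ / (k·n) = 220 / (20 × 100) = 0.11000
UCL = p̄ + 3·√(p̄(1−p̄)/n) = 0.11000 + 3 × √(0.11000×0.89000/100) = 0.11000 + 3 × 0.03129 = 0.20387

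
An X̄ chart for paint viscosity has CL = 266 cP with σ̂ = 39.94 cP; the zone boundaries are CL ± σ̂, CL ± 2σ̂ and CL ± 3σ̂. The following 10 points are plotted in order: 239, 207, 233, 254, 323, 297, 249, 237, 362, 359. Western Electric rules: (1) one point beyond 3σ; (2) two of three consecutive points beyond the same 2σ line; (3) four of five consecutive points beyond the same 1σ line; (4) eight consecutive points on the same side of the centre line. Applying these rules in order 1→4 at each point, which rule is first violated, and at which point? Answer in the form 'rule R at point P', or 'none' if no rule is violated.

Zone of each point (C = within 1σ̂, B = 1σ̂–2σ̂, A = 2σ̂–3σ̂, * = beyond 3σ̂; sign = side of CL): 1:-C, 2:-B, 3:-C, 4:-C, 5:+B, 6:+C, 7:-C, 8:-C, 9:+A, 10:+A
Rule 2 (two of three consecutive points beyond the same 2σ limit) is satisfied at point 10.

rule 2 at point 10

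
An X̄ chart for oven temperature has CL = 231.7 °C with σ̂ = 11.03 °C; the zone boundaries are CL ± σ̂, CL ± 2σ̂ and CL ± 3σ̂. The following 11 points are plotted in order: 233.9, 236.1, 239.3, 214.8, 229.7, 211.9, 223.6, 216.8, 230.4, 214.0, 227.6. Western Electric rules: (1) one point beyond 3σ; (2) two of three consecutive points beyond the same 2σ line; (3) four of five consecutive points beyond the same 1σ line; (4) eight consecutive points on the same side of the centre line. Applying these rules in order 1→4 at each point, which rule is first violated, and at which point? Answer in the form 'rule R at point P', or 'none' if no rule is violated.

rule 4 at point 11

Zone of each point (C = within 1σ̂, B = 1σ̂–2σ̂, A = 2σ̂–3σ̂, * = beyond 3σ̂; sign = side of CL): 1:+C, 2:+C, 3:+C, 4:-B, 5:-C, 6:-B, 7:-C, 8:-B, 9:-C, 10:-B, 11:-C
Rule 4 (eight consecutive points on the same side of the centre line) is satisfied at point 11.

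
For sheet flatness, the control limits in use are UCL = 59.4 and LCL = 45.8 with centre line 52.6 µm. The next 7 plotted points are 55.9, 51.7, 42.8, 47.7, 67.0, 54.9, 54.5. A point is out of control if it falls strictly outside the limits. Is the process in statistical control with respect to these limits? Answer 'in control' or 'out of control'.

Compare each point to [45.8, 59.4]: sample 3 = 42.8 < LCL; sample 5 = 67.0 > UCL.

out of control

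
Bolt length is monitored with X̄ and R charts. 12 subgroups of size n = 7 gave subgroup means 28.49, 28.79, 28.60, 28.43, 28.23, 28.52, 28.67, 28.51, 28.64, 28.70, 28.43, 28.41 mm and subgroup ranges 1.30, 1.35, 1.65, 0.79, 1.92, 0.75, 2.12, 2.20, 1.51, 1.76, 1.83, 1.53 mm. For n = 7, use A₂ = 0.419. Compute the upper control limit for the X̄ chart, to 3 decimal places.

X̄̄ = (28.49 + 28.79 + 28.60 + 28.43 + 28.23 + 28.52 + 28.67 + 28.51 + 28.64 + 28.70 + 28.43 + 28.41) / 12 = 342.4200 / 12 = 28.5350
R̄ = (1.30 + 1.35 + 1.65 + 0.79 + 1.92 + 0.75 + 2.12 + 2.20 + 1.51 + 1.76 + 1.83 + 1.53) / 12 = 18.7100 / 12 = 1.5592
UCL = X̄̄ + A₂·R̄ = 28.5350 + 0.419 × 1.5592 = 29.1883

29.188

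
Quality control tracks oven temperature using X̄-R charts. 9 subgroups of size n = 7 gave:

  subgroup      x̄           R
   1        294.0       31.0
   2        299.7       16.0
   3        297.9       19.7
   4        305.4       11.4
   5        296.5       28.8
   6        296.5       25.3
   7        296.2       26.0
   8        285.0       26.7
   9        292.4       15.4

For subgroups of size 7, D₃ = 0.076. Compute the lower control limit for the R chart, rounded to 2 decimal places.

R̄ = (31.0 + 16.0 + 19.7 + 11.4 + 28.8 + 25.3 + 26.0 + 26.7 + 15.4) / 9 = 200.3000 / 9 = 22.2556
LCL_R = D₃·R̄ = 0.076 × 22.2556 = 1.6914

1.69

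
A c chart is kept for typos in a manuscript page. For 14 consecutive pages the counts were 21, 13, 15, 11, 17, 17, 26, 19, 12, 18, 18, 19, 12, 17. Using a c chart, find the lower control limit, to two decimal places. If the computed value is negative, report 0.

c̄ = (21 + 13 + 15 + 11 + 17 + 17 + 26 + 19 + 12 + 18 + 18 + 19 + 12 + 17) / 14 = 235 / 14 = 16.7857
LCL = c̄ − 3√c̄ = 16.7857 − 3 × 4.0970 = 4.4946

4.49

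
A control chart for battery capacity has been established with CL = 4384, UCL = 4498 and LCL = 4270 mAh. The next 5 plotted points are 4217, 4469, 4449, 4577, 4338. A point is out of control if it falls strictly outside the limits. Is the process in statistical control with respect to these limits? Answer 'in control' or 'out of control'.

out of control

Compare each point to [4270, 4498]: sample 1 = 4217 < LCL; sample 4 = 4577 > UCL.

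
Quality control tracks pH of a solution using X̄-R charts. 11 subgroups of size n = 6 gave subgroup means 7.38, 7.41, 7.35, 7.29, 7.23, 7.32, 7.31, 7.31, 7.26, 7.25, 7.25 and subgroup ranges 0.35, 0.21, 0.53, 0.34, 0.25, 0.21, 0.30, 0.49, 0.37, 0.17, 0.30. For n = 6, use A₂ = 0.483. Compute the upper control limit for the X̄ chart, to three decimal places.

7.460

X̄̄ = (7.38 + 7.41 + 7.35 + 7.29 + 7.23 + 7.32 + 7.31 + 7.31 + 7.26 + 7.25 + 7.25) / 11 = 80.3600 / 11 = 7.3055
R̄ = (0.35 + 0.21 + 0.53 + 0.34 + 0.25 + 0.21 + 0.30 + 0.49 + 0.37 + 0.17 + 0.30) / 11 = 3.5200 / 11 = 0.3200
UCL = X̄̄ + A₂·R̄ = 7.3055 + 0.483 × 0.3200 = 7.4600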